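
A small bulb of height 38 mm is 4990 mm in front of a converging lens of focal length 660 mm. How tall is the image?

1/d_i = 1/f − 1/d_o = 1/(660.0) − 1/(4990) = 0.001315, so d_i = 760.6 mm.
m = −d_i/d_o = -0.1524.
|h_i| = |m|·h_o = 0.1524 × 38 = 5.79 mm. The image is real, inverted and reduced, on the far side of the lens.

5.79 mm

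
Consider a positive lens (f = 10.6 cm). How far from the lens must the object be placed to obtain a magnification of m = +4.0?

7.95 cm

m = −d_i/d_o ⇒ d_i = −m·d_o.
1/f = 1/d_o + 1/d_i = 1/d_o − 1/(m·d_o) = (1 − 1/m)/d_o, so d_o = f(1 − 1/m) = (10.60)(1 − 1/(+4.0)) = 7.95 cm.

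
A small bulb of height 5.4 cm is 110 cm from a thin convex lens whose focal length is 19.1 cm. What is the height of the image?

1/d_i = 1/f − 1/d_o = 1/(19.10) − 1/(110) = 0.04327, so d_i = 23.11 cm.
m = −d_i/d_o = -0.2101.
|h_i| = |m|·h_o = 0.2101 × 5.4 = 1.13 cm. The image is real, inverted and reduced, on the far side of the lens.

1.13 cm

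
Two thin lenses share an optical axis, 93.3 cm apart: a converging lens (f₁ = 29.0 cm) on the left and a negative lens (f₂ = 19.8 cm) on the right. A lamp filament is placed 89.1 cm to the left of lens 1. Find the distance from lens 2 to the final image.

Lens 1: 1/d_i1 = 1/f₁ − 1/d_o1 = 1/(29.0) − 1/(89.1) = 0.02326, so d_i1 = 42.99 cm.
The intermediate image is 42.99 cm to the right of lens 1, which is 93.3 − (42.99) = 50.31 cm to the left of lens 2, so d_o2 = +50.31 cm.
Lens 2 is diverging, so f₂ = −19.8 cm.
Lens 2: 1/d_i2 = 1/f₂ − 1/d_o2 = 1/(-19.8) − 1/(50.31) = -0.07038, so d_i2 = -14.2 cm.
The final image is virtual, 14.2 cm to the left of lens 2 (overall magnification ≈ -0.14).

14.2 cm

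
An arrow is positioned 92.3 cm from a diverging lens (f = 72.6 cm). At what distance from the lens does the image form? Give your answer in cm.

40.6 cm

For a diverging lens, f = -72.6 cm.
Lens equation: 1/q = 1/f − 1/p = 1/(-72.60) − 1/(92.3) = -0.01377 − 0.01083 = -0.02461, so q = -40.6 cm.
The image is virtual, upright and reduced, on the same side as the object.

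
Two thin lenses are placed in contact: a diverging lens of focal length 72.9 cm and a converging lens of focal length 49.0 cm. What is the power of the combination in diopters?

P = +0.669 D

P₁ = 1/f₁ = 1/(-0.729 m) = -1.372 D; P₂ = 1/f₂ = 1/(0.490 m) = +2.041 D.
For thin lenses in contact, P = P₁ + P₂ = (-1.372) + (+2.041) = +0.669 D.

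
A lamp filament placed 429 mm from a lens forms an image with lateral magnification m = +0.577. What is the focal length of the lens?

f = -585 mm (diverging)

m = −d_i/d_o ⇒ d_i = −m·d_o = −(+0.577)·(429) = -247.5 mm.
1/f = 1/d_o + 1/d_i = 1/(429) + 1/(-247.5) = -0.001709, so f = -585 mm.
Since f is negative, the lens is diverging.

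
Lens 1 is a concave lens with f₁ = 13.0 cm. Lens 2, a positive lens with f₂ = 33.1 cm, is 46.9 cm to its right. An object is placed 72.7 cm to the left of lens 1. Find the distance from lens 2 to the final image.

Lens 1 is diverging, so f₁ = −13.0 cm.
Lens 1: 1/d_i1 = 1/f₁ − 1/d_o1 = 1/(-13.0) − 1/(72.7) = -0.09068, so d_i1 = -11.03 cm.
The intermediate image is 11.03 cm to the left of lens 1 (virtual), which is 46.9 − (-11.03) = 57.93 cm to the left of lens 2, so d_o2 = +57.93 cm.
Lens 2: 1/d_i2 = 1/f₂ − 1/d_o2 = 1/(33.1) − 1/(57.93) = 0.01295, so d_i2 = 77.2 cm.
The final image is real, 77.2 cm to the right of lens 2 (overall magnification ≈ -0.20).

77.2 cm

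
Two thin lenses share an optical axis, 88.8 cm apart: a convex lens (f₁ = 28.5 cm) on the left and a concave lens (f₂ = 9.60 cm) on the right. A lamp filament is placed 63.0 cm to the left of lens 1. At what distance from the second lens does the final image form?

7.61 cm

Lens 1: 1/d_i1 = 1/f₁ − 1/d_o1 = 1/(28.5) − 1/(63.0) = 0.01921, so d_i1 = 52.04 cm.
The intermediate image is 52.04 cm to the right of lens 1, which is 88.8 − (52.04) = 36.76 cm to the left of lens 2, so d_o2 = +36.76 cm.
Lens 2 is diverging, so f₂ = −9.60 cm.
Lens 2: 1/d_i2 = 1/f₂ − 1/d_o2 = 1/(-9.60) − 1/(36.76) = -0.1314, so d_i2 = -7.61 cm.
The final image is virtual, 7.61 cm to the left of lens 2 (overall magnification ≈ -0.17).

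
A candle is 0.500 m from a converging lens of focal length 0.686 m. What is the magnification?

m = +3.69

1/d_i = 1/f − 1/d_o = 1/(0.6860) − 1/(0.500) = -0.5423, so d_i = -1.844 m.
m = −d_i/d_o = −(-1.844)/(0.500) = +3.69.
The image is virtual, upright and enlarged, on the same side as the object.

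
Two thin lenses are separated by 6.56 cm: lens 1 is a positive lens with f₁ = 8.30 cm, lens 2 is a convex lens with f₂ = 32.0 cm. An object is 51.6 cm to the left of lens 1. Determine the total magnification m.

Lens 1: 1/d_i1 = 1/(8.30) − 1/(51.6) = 0.1011, so d_i1 = 9.891 cm; m₁ = −d_i1/d_o1 = -0.1917.
d_o2 = 6.56 − (9.891) = -3.331 cm (virtual object).
Lens 2: 1/d_i2 = 1/(32.0) − 1/(-3.331) = 0.3315, so d_i2 = 3.017 cm; m₂ = −d_i2/d_o2 = +0.9057.
m = m₁·m₂ = (-0.1917)(+0.9057) = -0.174.

m = -0.174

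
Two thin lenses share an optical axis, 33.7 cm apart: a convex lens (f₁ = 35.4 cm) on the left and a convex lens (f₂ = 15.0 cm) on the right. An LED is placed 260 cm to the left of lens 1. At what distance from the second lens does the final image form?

4.90 cm

Lens 1: 1/d_i1 = 1/f₁ − 1/d_o1 = 1/(35.4) − 1/(260) = 0.02440, so d_i1 = 40.98 cm.
The intermediate image is 40.98 cm to the right of lens 1, which lies 7.280 cm to the right of lens 2 — a virtual object — so d_o2 = −7.280 cm.
Lens 2: 1/d_i2 = 1/f₂ − 1/d_o2 = 1/(15.0) − 1/(-7.280) = 0.2040, so d_i2 = 4.90 cm.
The final image is real, 4.90 cm to the right of lens 2 (overall magnification ≈ -0.11).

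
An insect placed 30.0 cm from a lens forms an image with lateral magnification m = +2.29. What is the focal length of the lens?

m = −d_i/d_o ⇒ d_i = −m·d_o = −(+2.29)·(30.0) = -68.70 cm.
1/f = 1/d_o + 1/d_i = 1/(30.0) + 1/(-68.70) = 0.01878, so f = 53.3 cm.
Since f is positive, the lens is converging.

f = 53.3 cm (converging)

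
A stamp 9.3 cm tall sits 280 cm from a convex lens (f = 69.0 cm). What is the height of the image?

1/d_i = 1/f − 1/d_o = 1/(69.00) − 1/(280) = 0.01092, so d_i = 91.56 cm.
m = −d_i/d_o = -0.3270.
|h_i| = |m|·h_o = 0.3270 × 9.3 = 3.04 cm. The image is real, inverted and reduced, on the far side of the lens.

3.04 cm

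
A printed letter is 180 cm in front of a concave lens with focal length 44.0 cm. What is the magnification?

m = +0.196

For a concave lens, f = -44.0 cm.
1/d_i = 1/f − 1/d_o = 1/(-44.00) − 1/(180) = -0.02828, so d_i = -35.36 cm.
m = −d_i/d_o = −(-35.36)/(180) = +0.196.
The image is virtual, upright and reduced, on the same side as the object.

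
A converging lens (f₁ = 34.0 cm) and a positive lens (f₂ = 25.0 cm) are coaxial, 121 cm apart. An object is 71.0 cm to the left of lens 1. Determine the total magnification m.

Lens 1: 1/d_i1 = 1/(34.0) − 1/(71.0) = 0.01533, so d_i1 = 65.24 cm; m₁ = −d_i1/d_o1 = -0.9189.
d_o2 = 121 − (65.24) = 55.76 cm.
Lens 2: 1/d_i2 = 1/(25.0) − 1/(55.76) = 0.02207, so d_i2 = 45.32 cm; m₂ = −d_i2/d_o2 = -0.8127.
m = m₁·m₂ = (-0.9189)(-0.8127) = +0.747.

m = +0.747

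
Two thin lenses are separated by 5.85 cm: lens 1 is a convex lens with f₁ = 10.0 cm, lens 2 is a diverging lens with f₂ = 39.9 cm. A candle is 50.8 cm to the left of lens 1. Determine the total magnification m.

m = -0.294

Lens 1: 1/d_i1 = 1/(10.0) − 1/(50.8) = 0.08031, so d_i1 = 12.45 cm; m₁ = −d_i1/d_o1 = -0.2451.
d_o2 = 5.85 − (12.45) = -6.600 cm (virtual object).
f₂ = −39.9 cm (diverging).
Lens 2: 1/d_i2 = 1/(-39.9) − 1/(-6.600) = 0.1265, so d_i2 = 7.908 cm; m₂ = −d_i2/d_o2 = +1.198.
m = m₁·m₂ = (-0.2451)(+1.198) = -0.294.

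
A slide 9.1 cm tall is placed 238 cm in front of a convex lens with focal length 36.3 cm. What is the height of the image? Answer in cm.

1.64 cm

1/d_i = 1/f − 1/d_o = 1/(36.30) − 1/(238) = 0.02335, so d_i = 42.83 cm.
m = −d_i/d_o = -0.1800.
|h_i| = |m|·h_o = 0.1800 × 9.1 = 1.64 cm. The image is real, inverted and reduced, on the far side of the lens.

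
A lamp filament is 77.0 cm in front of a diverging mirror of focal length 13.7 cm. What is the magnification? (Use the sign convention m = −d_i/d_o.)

For a diverging mirror, f = -13.7 cm.
1/d_i = 1/f − 1/d_o = 1/(-13.70) − 1/(77.0) = -0.08598, so d_i = -11.63 cm.
m = −d_i/d_o = −(-11.63)/(77.0) = +0.151.
The image is virtual, upright and reduced, behind the mirror.

m = +0.151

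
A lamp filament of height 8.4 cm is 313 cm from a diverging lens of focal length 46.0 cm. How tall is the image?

For a diverging lens, f = -46.0 cm.
1/d_i = 1/f − 1/d_o = 1/(-46.00) − 1/(313) = -0.02493, so d_i = -40.11 cm.
m = −d_i/d_o = +0.1281.
|h_i| = |m|·h_o = 0.1281 × 8.4 = 1.08 cm. The image is virtual, upright and reduced, on the same side as the object.

1.08 cm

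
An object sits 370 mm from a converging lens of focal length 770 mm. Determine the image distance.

712 mm

Thin-lens equation: 1/v = 1/f − 1/u = 1/(770.0) − 1/(370) = 0.001299 − 0.002703 = -0.001404, so v = -712 mm.
The image is virtual, upright and enlarged, on the same side as the object.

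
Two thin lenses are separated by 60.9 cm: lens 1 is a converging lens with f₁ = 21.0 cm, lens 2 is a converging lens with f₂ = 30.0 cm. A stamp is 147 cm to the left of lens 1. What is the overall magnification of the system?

Lens 1: 1/d_i1 = 1/(21.0) − 1/(147) = 0.04082, so d_i1 = 24.50 cm; m₁ = −d_i1/d_o1 = -0.1667.
d_o2 = 60.9 − (24.50) = 36.40 cm.
Lens 2: 1/d_i2 = 1/(30.0) − 1/(36.40) = 0.005861, so d_i2 = 170.6 cm; m₂ = −d_i2/d_o2 = -4.688.
m = m₁·m₂ = (-0.1667)(-4.688) = +0.781.

m = +0.781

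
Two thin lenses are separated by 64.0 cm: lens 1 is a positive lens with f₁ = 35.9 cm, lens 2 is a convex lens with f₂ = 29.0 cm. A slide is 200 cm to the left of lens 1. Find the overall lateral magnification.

Lens 1: 1/d_i1 = 1/(35.9) − 1/(200) = 0.02286, so d_i1 = 43.75 cm; m₁ = −d_i1/d_o1 = -0.2188.
d_o2 = 64.0 − (43.75) = 20.25 cm.
Lens 2: 1/d_i2 = 1/(29.0) − 1/(20.25) = -0.01490, so d_i2 = -67.11 cm; m₂ = −d_i2/d_o2 = +3.314.
m = m₁·m₂ = (-0.2188)(+3.314) = -0.725.

m = -0.725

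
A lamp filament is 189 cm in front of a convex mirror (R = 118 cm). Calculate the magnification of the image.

f = R/2 = 118/2 = 59.00 cm; for a convex mirror, f = -59.00 cm.
1/d_i = 1/f − 1/d_o = 1/(-59.00) − 1/(189) = -0.02224, so d_i = -44.96 cm.
m = −d_i/d_o = −(-44.96)/(189) = +0.238.
The image is virtual, upright and reduced, behind the mirror.

m = +0.238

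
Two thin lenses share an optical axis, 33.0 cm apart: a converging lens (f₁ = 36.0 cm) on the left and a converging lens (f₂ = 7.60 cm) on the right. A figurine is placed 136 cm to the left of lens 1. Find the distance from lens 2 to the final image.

Lens 1: 1/d_i1 = 1/f₁ − 1/d_o1 = 1/(36.0) − 1/(136) = 0.02042, so d_i1 = 48.96 cm.
The intermediate image is 48.96 cm to the right of lens 1, which lies 15.96 cm to the right of lens 2 — a virtual object — so d_o2 = −15.96 cm.
Lens 2: 1/d_i2 = 1/f₂ − 1/d_o2 = 1/(7.60) − 1/(-15.96) = 0.1942, so d_i2 = 5.15 cm.
The final image is real, 5.15 cm to the right of lens 2 (overall magnification ≈ -0.12).

5.15 cm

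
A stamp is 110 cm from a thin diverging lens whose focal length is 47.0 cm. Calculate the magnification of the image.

For a diverging lens, f = -47.0 cm.
1/d_i = 1/f − 1/d_o = 1/(-47.00) − 1/(110) = -0.03037, so d_i = -32.93 cm.
m = −d_i/d_o = −(-32.93)/(110) = +0.299.
The image is virtual, upright and reduced, on the same side as the object.

m = +0.299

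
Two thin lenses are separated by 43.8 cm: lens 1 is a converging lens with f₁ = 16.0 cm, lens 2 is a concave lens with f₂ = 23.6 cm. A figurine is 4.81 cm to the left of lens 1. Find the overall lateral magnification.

m = +0.454

Lens 1: 1/d_i1 = 1/(16.0) − 1/(4.81) = -0.1454, so d_i1 = -6.878 cm; m₁ = −d_i1/d_o1 = +1.430.
d_o2 = 43.8 − (-6.878) = 50.68 cm.
f₂ = −23.6 cm (diverging).
Lens 2: 1/d_i2 = 1/(-23.6) − 1/(50.68) = -0.06210, so d_i2 = -16.10 cm; m₂ = −d_i2/d_o2 = +0.3177.
m = m₁·m₂ = (+1.430)(+0.3177) = +0.454.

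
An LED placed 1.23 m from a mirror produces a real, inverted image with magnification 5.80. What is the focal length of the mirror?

m = −d_i/d_o ⇒ d_i = −m·d_o = −(-5.80)·(1.23) = 7.134 m.
1/f = 1/d_o + 1/d_i = 1/(1.23) + 1/(7.134) = 0.9532, so f = 1.05 m.
Since f is positive, the mirror is concave.

f = 1.05 m (concave)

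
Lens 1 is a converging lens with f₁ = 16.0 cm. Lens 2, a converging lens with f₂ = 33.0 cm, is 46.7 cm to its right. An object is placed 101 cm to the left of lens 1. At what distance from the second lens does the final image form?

172 cm

Lens 1: 1/d_i1 = 1/f₁ − 1/d_o1 = 1/(16.0) − 1/(101) = 0.05260, so d_i1 = 19.01 cm.
The intermediate image is 19.01 cm to the right of lens 1, which is 46.7 − (19.01) = 27.69 cm to the left of lens 2, so d_o2 = +27.69 cm.
Lens 2: 1/d_i2 = 1/f₂ − 1/d_o2 = 1/(33.0) − 1/(27.69) = -0.005811, so d_i2 = -172 cm.
The final image is virtual, 172 cm to the left of lens 2 (overall magnification ≈ -1.2).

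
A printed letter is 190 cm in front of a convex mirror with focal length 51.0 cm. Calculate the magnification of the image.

m = +0.212

For a convex mirror, f = -51.0 cm.
1/d_i = 1/f − 1/d_o = 1/(-51.00) − 1/(190) = -0.02487, so d_i = -40.21 cm.
m = −d_i/d_o = −(-40.21)/(190) = +0.212.
The image is virtual, upright and reduced, behind the mirror.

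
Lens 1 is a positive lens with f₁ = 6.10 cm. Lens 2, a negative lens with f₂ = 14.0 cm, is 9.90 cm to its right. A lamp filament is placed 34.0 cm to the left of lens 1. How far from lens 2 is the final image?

Lens 1: 1/d_i1 = 1/f₁ − 1/d_o1 = 1/(6.10) − 1/(34.0) = 0.1345, so d_i1 = 7.434 cm.
The intermediate image is 7.434 cm to the right of lens 1, which is 9.90 − (7.434) = 2.466 cm to the left of lens 2, so d_o2 = +2.466 cm.
Lens 2 is diverging, so f₂ = −14.0 cm.
Lens 2: 1/d_i2 = 1/f₂ − 1/d_o2 = 1/(-14.0) − 1/(2.466) = -0.4769, so d_i2 = -2.10 cm.
The final image is virtual, 2.10 cm to the left of lens 2 (overall magnification ≈ -0.19).

2.10 cm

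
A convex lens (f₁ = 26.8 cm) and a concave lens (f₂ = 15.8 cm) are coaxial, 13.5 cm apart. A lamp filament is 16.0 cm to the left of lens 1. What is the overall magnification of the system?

Lens 1: 1/d_i1 = 1/(26.8) − 1/(16.0) = -0.02519, so d_i1 = -39.70 cm; m₁ = −d_i1/d_o1 = +2.481.
d_o2 = 13.5 − (-39.70) = 53.20 cm.
f₂ = −15.8 cm (diverging).
Lens 2: 1/d_i2 = 1/(-15.8) − 1/(53.20) = -0.08209, so d_i2 = -12.18 cm; m₂ = −d_i2/d_o2 = +0.2290.
m = m₁·m₂ = (+2.481)(+0.2290) = +0.568.

m = +0.568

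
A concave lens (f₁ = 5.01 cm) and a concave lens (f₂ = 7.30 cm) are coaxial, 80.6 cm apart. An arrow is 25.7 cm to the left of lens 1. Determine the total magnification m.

f₁ = −5.01 cm (diverging).
Lens 1: 1/d_i1 = 1/(-5.01) − 1/(25.7) = -0.2385, so d_i1 = -4.193 cm; m₁ = −d_i1/d_o1 = +0.1632.
d_o2 = 80.6 − (-4.193) = 84.79 cm.
f₂ = −7.30 cm (diverging).
Lens 2: 1/d_i2 = 1/(-7.30) − 1/(84.79) = -0.1488, so d_i2 = -6.721 cm; m₂ = −d_i2/d_o2 = +0.07927.
m = m₁·m₂ = (+0.1632)(+0.07927) = +0.0129.

m = +0.0129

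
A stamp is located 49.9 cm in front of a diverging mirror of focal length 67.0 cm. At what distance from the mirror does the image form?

For a diverging mirror, f = -67.0 cm.
Mirror equation: 1/q = 1/f − 1/p = 1/(-67.00) − 1/(49.9) = -0.01493 − 0.02004 = -0.03497, so q = -28.6 cm.
The image is virtual, upright and reduced, behind the mirror.

28.6 cm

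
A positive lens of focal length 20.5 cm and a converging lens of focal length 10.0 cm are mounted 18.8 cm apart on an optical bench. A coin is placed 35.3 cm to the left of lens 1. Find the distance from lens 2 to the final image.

7.51 cm

Lens 1: 1/d_i1 = 1/f₁ − 1/d_o1 = 1/(20.5) − 1/(35.3) = 0.02045, so d_i1 = 48.90 cm.
The intermediate image is 48.90 cm to the right of lens 1, which lies 30.10 cm to the right of lens 2 — a virtual object — so d_o2 = −30.10 cm.
Lens 2: 1/d_i2 = 1/f₂ − 1/d_o2 = 1/(10.0) − 1/(-30.10) = 0.1332, so d_i2 = 7.51 cm.
The final image is real, 7.51 cm to the right of lens 2 (overall magnification ≈ -0.35).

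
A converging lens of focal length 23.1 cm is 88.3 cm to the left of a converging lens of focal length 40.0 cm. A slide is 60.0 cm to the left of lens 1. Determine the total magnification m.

m = +2.33

Lens 1: 1/d_i1 = 1/(23.1) − 1/(60.0) = 0.02662, so d_i1 = 37.56 cm; m₁ = −d_i1/d_o1 = -0.6260.
d_o2 = 88.3 − (37.56) = 50.74 cm.
Lens 2: 1/d_i2 = 1/(40.0) − 1/(50.74) = 0.005292, so d_i2 = 189.0 cm; m₂ = −d_i2/d_o2 = -3.724.
m = m₁·m₂ = (-0.6260)(-3.724) = +2.33.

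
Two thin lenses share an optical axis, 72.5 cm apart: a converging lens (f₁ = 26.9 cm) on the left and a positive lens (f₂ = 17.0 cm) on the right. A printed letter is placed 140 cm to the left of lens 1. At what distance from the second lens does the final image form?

Lens 1: 1/d_i1 = 1/f₁ − 1/d_o1 = 1/(26.9) − 1/(140) = 0.03003, so d_i1 = 33.30 cm.
The intermediate image is 33.30 cm to the right of lens 1, which is 72.5 − (33.30) = 39.20 cm to the left of lens 2, so d_o2 = +39.20 cm.
Lens 2: 1/d_i2 = 1/f₂ − 1/d_o2 = 1/(17.0) − 1/(39.20) = 0.03331, so d_i2 = 30.0 cm.
The final image is real, 30.0 cm to the right of lens 2 (overall magnification ≈ 0.18).

30.0 cm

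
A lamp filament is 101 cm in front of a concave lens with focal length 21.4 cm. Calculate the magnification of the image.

m = +0.175

For a concave lens, f = -21.4 cm.
1/d_i = 1/f − 1/d_o = 1/(-21.40) − 1/(101) = -0.05663, so d_i = -17.66 cm.
m = −d_i/d_o = −(-17.66)/(101) = +0.175.
The image is virtual, upright and reduced, on the same side as the object.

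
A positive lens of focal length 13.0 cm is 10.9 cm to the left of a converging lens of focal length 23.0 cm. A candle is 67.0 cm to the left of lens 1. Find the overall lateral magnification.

Lens 1: 1/d_i1 = 1/(13.0) − 1/(67.0) = 0.06200, so d_i1 = 16.13 cm; m₁ = −d_i1/d_o1 = -0.2407.
d_o2 = 10.9 − (16.13) = -5.230 cm (virtual object).
Lens 2: 1/d_i2 = 1/(23.0) − 1/(-5.230) = 0.2347, so d_i2 = 4.261 cm; m₂ = −d_i2/d_o2 = +0.8147.
m = m₁·m₂ = (-0.2407)(+0.8147) = -0.196.

m = -0.196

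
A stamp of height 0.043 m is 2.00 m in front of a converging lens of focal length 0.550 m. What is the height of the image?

0.0163 m

1/d_i = 1/f − 1/d_o = 1/(0.5500) − 1/(2.00) = 1.318, so d_i = 0.7586 m.
m = −d_i/d_o = -0.3793.
|h_i| = |m|·h_o = 0.3793 × 0.043 = 0.0163 m. The image is real, inverted and reduced, on the far side of the lens.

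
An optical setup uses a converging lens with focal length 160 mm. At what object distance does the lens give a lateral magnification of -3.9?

201 mm

m = −d_i/d_o ⇒ d_i = −m·d_o.
1/f = 1/d_o + 1/d_i = 1/d_o − 1/(m·d_o) = (1 − 1/m)/d_o, so d_o = f(1 − 1/m) = (160.0)(1 − 1/(-3.9)) = 201 mm.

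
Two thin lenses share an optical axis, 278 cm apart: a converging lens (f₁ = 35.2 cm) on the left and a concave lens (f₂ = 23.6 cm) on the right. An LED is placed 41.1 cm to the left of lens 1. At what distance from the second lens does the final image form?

13.7 cm

Lens 1: 1/d_i1 = 1/f₁ − 1/d_o1 = 1/(35.2) − 1/(41.1) = 0.004078, so d_i1 = 245.2 cm.
The intermediate image is 245.2 cm to the right of lens 1, which is 278 − (245.2) = 32.80 cm to the left of lens 2, so d_o2 = +32.80 cm.
Lens 2 is diverging, so f₂ = −23.6 cm.
Lens 2: 1/d_i2 = 1/f₂ − 1/d_o2 = 1/(-23.6) − 1/(32.80) = -0.07286, so d_i2 = -13.7 cm.
The final image is virtual, 13.7 cm to the left of lens 2 (overall magnification ≈ -2.5).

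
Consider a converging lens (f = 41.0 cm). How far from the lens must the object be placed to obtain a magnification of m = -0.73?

97.2 cm

m = −d_i/d_o ⇒ d_i = −m·d_o.
1/f = 1/d_o + 1/d_i = 1/d_o − 1/(m·d_o) = (1 − 1/m)/d_o, so d_o = f(1 − 1/m) = (41.00)(1 − 1/(-0.73)) = 97.2 cm.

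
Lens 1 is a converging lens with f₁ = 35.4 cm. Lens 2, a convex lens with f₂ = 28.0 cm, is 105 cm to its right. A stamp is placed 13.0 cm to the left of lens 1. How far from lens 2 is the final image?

Lens 1: 1/d_i1 = 1/f₁ − 1/d_o1 = 1/(35.4) − 1/(13.0) = -0.04867, so d_i1 = -20.54 cm.
The intermediate image is 20.54 cm to the left of lens 1 (virtual), which is 105 − (-20.54) = 125.5 cm to the left of lens 2, so d_o2 = +125.5 cm.
Lens 2: 1/d_i2 = 1/f₂ − 1/d_o2 = 1/(28.0) − 1/(125.5) = 0.02775, so d_i2 = 36.0 cm.
The final image is real, 36.0 cm to the right of lens 2 (overall magnification ≈ -0.45).

36.0 cm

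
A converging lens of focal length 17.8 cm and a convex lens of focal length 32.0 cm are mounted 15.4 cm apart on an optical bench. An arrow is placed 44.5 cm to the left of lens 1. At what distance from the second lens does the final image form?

Lens 1: 1/d_i1 = 1/f₁ − 1/d_o1 = 1/(17.8) − 1/(44.5) = 0.03371, so d_i1 = 29.67 cm.
The intermediate image is 29.67 cm to the right of lens 1, which lies 14.27 cm to the right of lens 2 — a virtual object — so d_o2 = −14.27 cm.
Lens 2: 1/d_i2 = 1/f₂ − 1/d_o2 = 1/(32.0) − 1/(-14.27) = 0.1013, so d_i2 = 9.87 cm.
The final image is real, 9.87 cm to the right of lens 2 (overall magnification ≈ -0.46).

9.87 cm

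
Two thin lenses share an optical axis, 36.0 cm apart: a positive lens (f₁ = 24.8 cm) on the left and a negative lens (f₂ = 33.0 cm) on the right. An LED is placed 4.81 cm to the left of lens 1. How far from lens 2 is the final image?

Lens 1: 1/d_i1 = 1/f₁ − 1/d_o1 = 1/(24.8) − 1/(4.81) = -0.1676, so d_i1 = -5.967 cm.
The intermediate image is 5.967 cm to the left of lens 1 (virtual), which is 36.0 − (-5.967) = 41.97 cm to the left of lens 2, so d_o2 = +41.97 cm.
Lens 2 is diverging, so f₂ = −33.0 cm.
Lens 2: 1/d_i2 = 1/f₂ − 1/d_o2 = 1/(-33.0) − 1/(41.97) = -0.05413, so d_i2 = -18.5 cm.
The final image is virtual, 18.5 cm to the left of lens 2 (overall magnification ≈ 0.55).

18.5 cm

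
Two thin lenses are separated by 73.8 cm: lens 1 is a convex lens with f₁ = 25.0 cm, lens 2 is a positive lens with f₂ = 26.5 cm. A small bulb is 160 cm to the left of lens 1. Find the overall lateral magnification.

m = +0.278

Lens 1: 1/d_i1 = 1/(25.0) − 1/(160) = 0.03375, so d_i1 = 29.63 cm; m₁ = −d_i1/d_o1 = -0.1852.
d_o2 = 73.8 − (29.63) = 44.17 cm.
Lens 2: 1/d_i2 = 1/(26.5) − 1/(44.17) = 0.01510, so d_i2 = 66.24 cm; m₂ = −d_i2/d_o2 = -1.500.
m = m₁·m₂ = (-0.1852)(-1.500) = +0.278.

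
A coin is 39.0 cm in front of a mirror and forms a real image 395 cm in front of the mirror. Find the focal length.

Real image ⇒ d_i = +395 cm.
1/f = 1/d_o + 1/d_i = 1/(39.0) + 1/(395) = 0.02817, so f = 35.5 cm.
Since f is positive, the mirror is concave.

f = 35.5 cm (concave)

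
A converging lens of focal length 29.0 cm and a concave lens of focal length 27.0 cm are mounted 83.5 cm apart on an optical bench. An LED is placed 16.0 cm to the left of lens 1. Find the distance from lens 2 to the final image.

Lens 1: 1/d_i1 = 1/f₁ − 1/d_o1 = 1/(29.0) − 1/(16.0) = -0.02802, so d_i1 = -35.69 cm.
The intermediate image is 35.69 cm to the left of lens 1 (virtual), which is 83.5 − (-35.69) = 119.2 cm to the left of lens 2, so d_o2 = +119.2 cm.
Lens 2 is diverging, so f₂ = −27.0 cm.
Lens 2: 1/d_i2 = 1/f₂ − 1/d_o2 = 1/(-27.0) − 1/(119.2) = -0.04543, so d_i2 = -22.0 cm.
The final image is virtual, 22.0 cm to the left of lens 2 (overall magnification ≈ 0.41).

22.0 cm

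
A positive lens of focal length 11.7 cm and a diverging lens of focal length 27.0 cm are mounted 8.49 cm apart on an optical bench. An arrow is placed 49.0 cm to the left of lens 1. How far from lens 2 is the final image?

Lens 1: 1/d_i1 = 1/f₁ − 1/d_o1 = 1/(11.7) − 1/(49.0) = 0.06506, so d_i1 = 15.37 cm.
The intermediate image is 15.37 cm to the right of lens 1, which lies 6.880 cm to the right of lens 2 — a virtual object — so d_o2 = −6.880 cm.
Lens 2 is diverging, so f₂ = −27.0 cm.
Lens 2: 1/d_i2 = 1/f₂ − 1/d_o2 = 1/(-27.0) − 1/(-6.880) = 0.1083, so d_i2 = 9.23 cm.
The final image is real, 9.23 cm to the right of lens 2 (overall magnification ≈ -0.42).

9.23 cm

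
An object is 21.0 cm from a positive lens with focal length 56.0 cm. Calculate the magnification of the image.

1/d_i = 1/f − 1/d_o = 1/(56.00) − 1/(21.0) = -0.02976, so d_i = -33.60 cm.
m = −d_i/d_o = −(-33.60)/(21.0) = +1.60.
The image is virtual, upright and enlarged, on the same side as the object.

m = +1.60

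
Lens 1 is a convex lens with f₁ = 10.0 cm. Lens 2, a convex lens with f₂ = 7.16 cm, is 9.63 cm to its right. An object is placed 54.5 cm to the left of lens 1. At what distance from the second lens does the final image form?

Lens 1: 1/d_i1 = 1/f₁ − 1/d_o1 = 1/(10.0) − 1/(54.5) = 0.08165, so d_i1 = 12.25 cm.
The intermediate image is 12.25 cm to the right of lens 1, which lies 2.620 cm to the right of lens 2 — a virtual object — so d_o2 = −2.620 cm.
Lens 2: 1/d_i2 = 1/f₂ − 1/d_o2 = 1/(7.16) − 1/(-2.620) = 0.5213, so d_i2 = 1.92 cm.
The final image is real, 1.92 cm to the right of lens 2 (overall magnification ≈ -0.16).

1.92 cm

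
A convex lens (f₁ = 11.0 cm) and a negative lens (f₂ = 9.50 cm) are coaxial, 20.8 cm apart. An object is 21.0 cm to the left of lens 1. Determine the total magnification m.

m = -1.45

Lens 1: 1/d_i1 = 1/(11.0) − 1/(21.0) = 0.04329, so d_i1 = 23.10 cm; m₁ = −d_i1/d_o1 = -1.100.
d_o2 = 20.8 − (23.10) = -2.300 cm (virtual object).
f₂ = −9.50 cm (diverging).
Lens 2: 1/d_i2 = 1/(-9.50) − 1/(-2.300) = 0.3295, so d_i2 = 3.035 cm; m₂ = −d_i2/d_o2 = +1.319.
m = m₁·m₂ = (-1.100)(+1.319) = -1.45.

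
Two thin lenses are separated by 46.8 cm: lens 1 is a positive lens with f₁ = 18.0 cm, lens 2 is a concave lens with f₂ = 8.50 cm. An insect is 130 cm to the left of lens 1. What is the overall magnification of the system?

Lens 1: 1/d_i1 = 1/(18.0) − 1/(130) = 0.04786, so d_i1 = 20.89 cm; m₁ = −d_i1/d_o1 = -0.1607.
d_o2 = 46.8 − (20.89) = 25.91 cm.
f₂ = −8.50 cm (diverging).
Lens 2: 1/d_i2 = 1/(-8.50) − 1/(25.91) = -0.1562, so d_i2 = -6.400 cm; m₂ = −d_i2/d_o2 = +0.2470.
m = m₁·m₂ = (-0.1607)(+0.2470) = -0.0397.

m = -0.0397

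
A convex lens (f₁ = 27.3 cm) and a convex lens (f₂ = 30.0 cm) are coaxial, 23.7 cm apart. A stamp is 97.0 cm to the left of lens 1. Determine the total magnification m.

Lens 1: 1/d_i1 = 1/(27.3) − 1/(97.0) = 0.02632, so d_i1 = 37.99 cm; m₁ = −d_i1/d_o1 = -0.3916.
d_o2 = 23.7 − (37.99) = -14.29 cm (virtual object).
Lens 2: 1/d_i2 = 1/(30.0) − 1/(-14.29) = 0.1033, so d_i2 = 9.679 cm; m₂ = −d_i2/d_o2 = +0.6774.
m = m₁·m₂ = (-0.3916)(+0.6774) = -0.265.

m = -0.265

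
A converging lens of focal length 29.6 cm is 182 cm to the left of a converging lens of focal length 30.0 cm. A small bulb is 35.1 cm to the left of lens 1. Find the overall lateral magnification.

Lens 1: 1/d_i1 = 1/(29.6) − 1/(35.1) = 0.005294, so d_i1 = 188.9 cm; m₁ = −d_i1/d_o1 = -5.382.
d_o2 = 182 − (188.9) = -6.900 cm (virtual object).
Lens 2: 1/d_i2 = 1/(30.0) − 1/(-6.900) = 0.1783, so d_i2 = 5.610 cm; m₂ = −d_i2/d_o2 = +0.8130.
m = m₁·m₂ = (-5.382)(+0.8130) = -4.38.

m = -4.38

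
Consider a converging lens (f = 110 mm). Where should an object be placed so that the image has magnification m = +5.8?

91.0 mm

m = −d_i/d_o ⇒ d_i = −m·d_o.
1/f = 1/d_o + 1/d_i = 1/d_o − 1/(m·d_o) = (1 − 1/m)/d_o, so d_o = f(1 − 1/m) = (110.0)(1 − 1/(+5.8)) = 91.0 mm.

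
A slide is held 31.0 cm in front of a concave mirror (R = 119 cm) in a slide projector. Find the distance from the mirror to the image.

f = R/2 = 119/2 = 59.50 cm.
Mirror equation: 1/s_i = 1/f − 1/s_o = 1/(59.50) − 1/(31.0) = 0.01681 − 0.03226 = -0.01545, so s_i = -64.7 cm.
The image is virtual, upright and enlarged, behind the mirror.

64.7 cm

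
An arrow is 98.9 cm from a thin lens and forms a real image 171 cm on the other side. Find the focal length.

f = 62.7 cm (converging)

Real image ⇒ d_i = +171 cm.
1/f = 1/d_o + 1/d_i = 1/(98.9) + 1/(171) = 0.01596, so f = 62.7 cm.
Since f is positive, the thin lens is converging.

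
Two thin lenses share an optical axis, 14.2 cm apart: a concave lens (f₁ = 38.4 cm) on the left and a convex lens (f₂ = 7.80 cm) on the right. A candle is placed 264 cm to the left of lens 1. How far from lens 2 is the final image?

9.32 cm

Lens 1 is diverging, so f₁ = −38.4 cm.
Lens 1: 1/d_i1 = 1/f₁ − 1/d_o1 = 1/(-38.4) − 1/(264) = -0.02983, so d_i1 = -33.52 cm.
The intermediate image is 33.52 cm to the left of lens 1 (virtual), which is 14.2 − (-33.52) = 47.72 cm to the left of lens 2, so d_o2 = +47.72 cm.
Lens 2: 1/d_i2 = 1/f₂ − 1/d_o2 = 1/(7.80) − 1/(47.72) = 0.1072, so d_i2 = 9.32 cm.
The final image is real, 9.32 cm to the right of lens 2 (overall magnification ≈ -0.025).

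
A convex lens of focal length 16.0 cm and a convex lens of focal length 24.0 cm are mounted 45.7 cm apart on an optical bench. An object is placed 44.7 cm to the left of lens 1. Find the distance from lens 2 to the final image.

Lens 1: 1/d_i1 = 1/f₁ − 1/d_o1 = 1/(16.0) − 1/(44.7) = 0.04013, so d_i1 = 24.92 cm.
The intermediate image is 24.92 cm to the right of lens 1, which is 45.7 − (24.92) = 20.78 cm to the left of lens 2, so d_o2 = +20.78 cm.
Lens 2: 1/d_i2 = 1/f₂ − 1/d_o2 = 1/(24.0) − 1/(20.78) = -0.006457, so d_i2 = -155 cm.
The final image is virtual, 155 cm to the left of lens 2 (overall magnification ≈ -4.2).

155 cm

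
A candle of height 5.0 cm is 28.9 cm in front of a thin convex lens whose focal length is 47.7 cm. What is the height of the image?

12.7 cm

1/d_i = 1/f − 1/d_o = 1/(47.70) − 1/(28.9) = -0.01364, so d_i = -73.33 cm.
m = −d_i/d_o = +2.537.
|h_i| = |m|·h_o = 2.537 × 5.0 = 12.7 cm. The image is virtual, upright and enlarged, on the same side as the object.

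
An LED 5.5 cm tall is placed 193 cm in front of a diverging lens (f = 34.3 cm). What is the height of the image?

0.830 cm

For a diverging lens, f = -34.3 cm.
1/d_i = 1/f − 1/d_o = 1/(-34.30) − 1/(193) = -0.03434, so d_i = -29.12 cm.
m = −d_i/d_o = +0.1509.
|h_i| = |m|·h_o = 0.1509 × 5.5 = 0.830 cm. The image is virtual, upright and reduced, on the same side as the object.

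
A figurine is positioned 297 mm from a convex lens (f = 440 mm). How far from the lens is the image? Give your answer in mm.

Lens equation: 1/v = 1/f − 1/u = 1/(440.0) − 1/(297) = 0.002273 − 0.003367 = -0.001094, so v = -914 mm.
The image is virtual, upright and enlarged, on the same side as the object.

914 mm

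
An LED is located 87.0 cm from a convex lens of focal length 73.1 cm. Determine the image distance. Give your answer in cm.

458 cm

Lens equation: 1/s_i = 1/f − 1/s_o = 1/(73.10) − 1/(87.0) = 0.01368 − 0.01149 = 0.002186, so s_i = 458 cm.
The image is real, inverted and enlarged, on the far side of the lens.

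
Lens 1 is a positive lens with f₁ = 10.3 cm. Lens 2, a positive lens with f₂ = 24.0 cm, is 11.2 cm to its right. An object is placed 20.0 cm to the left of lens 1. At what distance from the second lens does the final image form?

Lens 1: 1/d_i1 = 1/f₁ − 1/d_o1 = 1/(10.3) − 1/(20.0) = 0.04709, so d_i1 = 21.24 cm.
The intermediate image is 21.24 cm to the right of lens 1, which lies 10.04 cm to the right of lens 2 — a virtual object — so d_o2 = −10.04 cm.
Lens 2: 1/d_i2 = 1/f₂ − 1/d_o2 = 1/(24.0) − 1/(-10.04) = 0.1413, so d_i2 = 7.08 cm.
The final image is real, 7.08 cm to the right of lens 2 (overall magnification ≈ -0.75).

7.08 cm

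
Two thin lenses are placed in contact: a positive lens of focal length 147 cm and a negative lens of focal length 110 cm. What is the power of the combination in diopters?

P₁ = 1/f₁ = 1/(1.47 m) = +0.6803 D; P₂ = 1/f₂ = 1/(-1.10 m) = -0.9091 D.
For thin lenses in contact, P = P₁ + P₂ = (+0.6803) + (-0.9091) = -0.229 D.

P = -0.229 D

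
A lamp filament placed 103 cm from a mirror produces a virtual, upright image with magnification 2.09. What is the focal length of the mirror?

f = 197 cm (concave)

m = −d_i/d_o ⇒ d_i = −m·d_o = −(+2.09)·(103) = -215.3 cm.
1/f = 1/d_o + 1/d_i = 1/(103) + 1/(-215.3) = 0.005064, so f = 197 cm.
Since f is positive, the mirror is concave.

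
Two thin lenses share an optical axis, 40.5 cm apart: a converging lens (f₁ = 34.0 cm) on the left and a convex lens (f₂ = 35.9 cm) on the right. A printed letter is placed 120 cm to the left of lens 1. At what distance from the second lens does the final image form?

5.82 cm

Lens 1: 1/d_i1 = 1/f₁ − 1/d_o1 = 1/(34.0) − 1/(120) = 0.02108, so d_i1 = 47.44 cm.
The intermediate image is 47.44 cm to the right of lens 1, which lies 6.940 cm to the right of lens 2 — a virtual object — so d_o2 = −6.940 cm.
Lens 2: 1/d_i2 = 1/f₂ − 1/d_o2 = 1/(35.9) − 1/(-6.940) = 0.1719, so d_i2 = 5.82 cm.
The final image is real, 5.82 cm to the right of lens 2 (overall magnification ≈ -0.33).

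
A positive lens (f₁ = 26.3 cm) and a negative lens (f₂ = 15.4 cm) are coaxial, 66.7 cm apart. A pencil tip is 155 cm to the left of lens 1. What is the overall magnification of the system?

m = -0.0624

Lens 1: 1/d_i1 = 1/(26.3) − 1/(155) = 0.03157, so d_i1 = 31.67 cm; m₁ = −d_i1/d_o1 = -0.2043.
d_o2 = 66.7 − (31.67) = 35.03 cm.
f₂ = −15.4 cm (diverging).
Lens 2: 1/d_i2 = 1/(-15.4) − 1/(35.03) = -0.09348, so d_i2 = -10.70 cm; m₂ = −d_i2/d_o2 = +0.3054.
m = m₁·m₂ = (-0.2043)(+0.3054) = -0.0624.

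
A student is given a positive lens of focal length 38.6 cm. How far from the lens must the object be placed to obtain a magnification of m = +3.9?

28.7 cm

m = −d_i/d_o ⇒ d_i = −m·d_o.
1/f = 1/d_o + 1/d_i = 1/d_o − 1/(m·d_o) = (1 − 1/m)/d_o, so d_o = f(1 − 1/m) = (38.60)(1 − 1/(+3.9)) = 28.7 cm.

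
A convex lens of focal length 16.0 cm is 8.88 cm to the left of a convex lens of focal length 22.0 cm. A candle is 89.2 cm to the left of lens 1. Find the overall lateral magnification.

Lens 1: 1/d_i1 = 1/(16.0) − 1/(89.2) = 0.05129, so d_i1 = 19.50 cm; m₁ = −d_i1/d_o1 = -0.2186.
d_o2 = 8.88 − (19.50) = -10.62 cm (virtual object).
Lens 2: 1/d_i2 = 1/(22.0) − 1/(-10.62) = 0.1396, so d_i2 = 7.162 cm; m₂ = −d_i2/d_o2 = +0.6744.
m = m₁·m₂ = (-0.2186)(+0.6744) = -0.147.

m = -0.147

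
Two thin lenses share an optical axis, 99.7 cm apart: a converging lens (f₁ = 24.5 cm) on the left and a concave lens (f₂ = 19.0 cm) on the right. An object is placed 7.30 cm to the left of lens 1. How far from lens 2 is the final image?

16.2 cm

Lens 1: 1/d_i1 = 1/f₁ − 1/d_o1 = 1/(24.5) − 1/(7.30) = -0.09617, so d_i1 = -10.40 cm.
The intermediate image is 10.40 cm to the left of lens 1 (virtual), which is 99.7 − (-10.40) = 110.1 cm to the left of lens 2, so d_o2 = +110.1 cm.
Lens 2 is diverging, so f₂ = −19.0 cm.
Lens 2: 1/d_i2 = 1/f₂ − 1/d_o2 = 1/(-19.0) − 1/(110.1) = -0.06171, so d_i2 = -16.2 cm.
The final image is virtual, 16.2 cm to the left of lens 2 (overall magnification ≈ 0.21).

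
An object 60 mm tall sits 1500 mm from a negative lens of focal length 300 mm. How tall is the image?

For a negative lens, f = -300 mm.
1/d_i = 1/f − 1/d_o = 1/(-300.0) − 1/(1500) = -0.004000, so d_i = -250.0 mm.
m = −d_i/d_o = +0.1667.
|h_i| = |m|·h_o = 0.1667 × 60 = 10.0 mm. The image is virtual, upright and reduced, on the same side as the object.

10.0 mm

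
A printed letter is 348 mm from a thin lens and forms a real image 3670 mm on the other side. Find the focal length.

f = 318 mm (converging)

Real image ⇒ d_i = +3670 mm.
1/f = 1/d_o + 1/d_i = 1/(348) + 1/(3670) = 0.003146, so f = 318 mm.
Since f is positive, the thin lens is converging.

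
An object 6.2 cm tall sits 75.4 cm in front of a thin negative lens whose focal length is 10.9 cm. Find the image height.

For a negative lens, f = -10.9 cm.
1/d_i = 1/f − 1/d_o = 1/(-10.90) − 1/(75.4) = -0.1050, so d_i = -9.523 cm.
m = −d_i/d_o = +0.1263.
|h_i| = |m|·h_o = 0.1263 × 6.2 = 0.783 cm. The image is virtual, upright and reduced, on the same side as the object.

0.783 cm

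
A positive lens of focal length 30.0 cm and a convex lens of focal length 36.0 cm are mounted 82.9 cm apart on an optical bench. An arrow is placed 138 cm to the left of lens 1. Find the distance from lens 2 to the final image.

187 cm

Lens 1: 1/d_i1 = 1/f₁ − 1/d_o1 = 1/(30.0) − 1/(138) = 0.02609, so d_i1 = 38.33 cm.
The intermediate image is 38.33 cm to the right of lens 1, which is 82.9 − (38.33) = 44.57 cm to the left of lens 2, so d_o2 = +44.57 cm.
Lens 2: 1/d_i2 = 1/f₂ − 1/d_o2 = 1/(36.0) − 1/(44.57) = 0.005341, so d_i2 = 187 cm.
The final image is real, 187 cm to the right of lens 2 (overall magnification ≈ 1.2).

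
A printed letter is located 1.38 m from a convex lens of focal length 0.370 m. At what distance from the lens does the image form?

0.506 m

Thin-lens equation: 1/d_i = 1/f − 1/d_o = 1/(0.3700) − 1/(1.38) = 2.703 − 0.7246 = 1.978, so d_i = 0.506 m.
The image is real, inverted and reduced, on the far side of the lens.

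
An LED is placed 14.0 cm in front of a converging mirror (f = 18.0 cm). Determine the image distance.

63.0 cm

Mirror equation: 1/v = 1/f − 1/u = 1/(18.00) − 1/(14.0) = 0.05556 − 0.07143 = -0.01587, so v = -63.0 cm.
The image is virtual, upright and enlarged, behind the mirror.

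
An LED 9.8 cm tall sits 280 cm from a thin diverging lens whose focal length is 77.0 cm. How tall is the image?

For a diverging lens, f = -77.0 cm.
1/d_i = 1/f − 1/d_o = 1/(-77.00) − 1/(280) = -0.01656, so d_i = -60.39 cm.
m = −d_i/d_o = +0.2157.
|h_i| = |m|·h_o = 0.2157 × 9.8 = 2.11 cm. The image is virtual, upright and reduced, on the same side as the object.

2.11 cm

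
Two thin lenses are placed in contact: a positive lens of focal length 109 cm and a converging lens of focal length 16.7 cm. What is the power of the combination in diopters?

P = +6.91 D

P₁ = 1/f₁ = 1/(1.09 m) = +0.9174 D; P₂ = 1/f₂ = 1/(0.167 m) = +5.988 D.
For thin lenses in contact, P = P₁ + P₂ = (+0.9174) + (+5.988) = +6.91 D.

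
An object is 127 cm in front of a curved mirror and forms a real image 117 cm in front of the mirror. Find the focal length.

Real image ⇒ d_i = +117 cm.
1/f = 1/d_o + 1/d_i = 1/(127) + 1/(117) = 0.01642, so f = 60.9 cm.
Since f is positive, the curved mirror is concave.

f = 60.9 cm (concave)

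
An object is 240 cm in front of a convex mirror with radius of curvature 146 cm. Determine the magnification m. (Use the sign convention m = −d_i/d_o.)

f = R/2 = 146/2 = 73.00 cm; for a convex mirror, f = -73.00 cm.
1/d_i = 1/f − 1/d_o = 1/(-73.00) − 1/(240) = -0.01787, so d_i = -55.97 cm.
m = −d_i/d_o = −(-55.97)/(240) = +0.233.
The image is virtual, upright and reduced, behind the mirror.

m = +0.233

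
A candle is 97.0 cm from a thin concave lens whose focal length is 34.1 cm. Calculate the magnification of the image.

For a concave lens, f = -34.1 cm.
1/d_i = 1/f − 1/d_o = 1/(-34.10) − 1/(97.0) = -0.03963, so d_i = -25.23 cm.
m = −d_i/d_o = −(-25.23)/(97.0) = +0.260.
The image is virtual, upright and reduced, on the same side as the object.

m = +0.260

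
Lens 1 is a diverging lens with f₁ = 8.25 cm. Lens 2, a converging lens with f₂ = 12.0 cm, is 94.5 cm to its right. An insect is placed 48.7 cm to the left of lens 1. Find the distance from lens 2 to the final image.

Lens 1 is diverging, so f₁ = −8.25 cm.
Lens 1: 1/d_i1 = 1/f₁ − 1/d_o1 = 1/(-8.25) − 1/(48.7) = -0.1417, so d_i1 = -7.055 cm.
The intermediate image is 7.055 cm to the left of lens 1 (virtual), which is 94.5 − (-7.055) = 101.6 cm to the left of lens 2, so d_o2 = +101.6 cm.
Lens 2: 1/d_i2 = 1/f₂ − 1/d_o2 = 1/(12.0) − 1/(101.6) = 0.07349, so d_i2 = 13.6 cm.
The final image is real, 13.6 cm to the right of lens 2 (overall magnification ≈ -0.019).

13.6 cm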